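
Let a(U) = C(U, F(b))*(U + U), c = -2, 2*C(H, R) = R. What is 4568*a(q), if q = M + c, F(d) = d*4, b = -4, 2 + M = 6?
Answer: -146176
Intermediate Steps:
M = 4 (M = -2 + 6 = 4)
F(d) = 4*d
C(H, R) = R/2
q = 2 (q = 4 - 2 = 2)
a(U) = -16*U (a(U) = ((4*(-4))/2)*(U + U) = ((½)*(-16))*(2*U) = -16*U)
4568*a(q) = 4568*(-16*2) = 4568*(-32) = -146176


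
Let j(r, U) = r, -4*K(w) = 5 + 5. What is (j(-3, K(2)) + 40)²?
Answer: 1369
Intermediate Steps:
K(w) = -5/2 (K(w) = -(5 + 5)/4 = -¼*10 = -5/2)
(j(-3, K(2)) + 40)² = (-3 + 40)² = 37² = 1369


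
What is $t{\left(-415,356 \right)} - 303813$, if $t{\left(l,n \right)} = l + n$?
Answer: $-303872$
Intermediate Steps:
$t{\left(-415,356 \right)} - 303813 = \left(-415 + 356\right) - 303813 = -59 - 303813 = -303872$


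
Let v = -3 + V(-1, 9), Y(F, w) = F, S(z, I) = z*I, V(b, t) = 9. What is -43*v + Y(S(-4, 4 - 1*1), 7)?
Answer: -270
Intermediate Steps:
S(z, I) = I*z
v = 6 (v = -3 + 9 = 6)
-43*v + Y(S(-4, 4 - 1*1), 7) = -43*6 + (4 - 1*1)*(-4) = -258 + (4 - 1)*(-4) = -258 + 3*(-4) = -258 - 12 = -270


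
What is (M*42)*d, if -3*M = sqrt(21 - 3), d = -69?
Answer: 2898*sqrt(2) ≈ 4098.4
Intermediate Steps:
M = -sqrt(2) (M = -sqrt(21 - 3)/3 = -sqrt(2) ≈ -1.4142)
(M*42)*d = (-sqrt(2)*42)*(-69) = -42*sqrt(2)*(-69) = 2898*sqrt(2)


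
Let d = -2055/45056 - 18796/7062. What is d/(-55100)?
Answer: 39153863/796909977600 ≈ 4.9132e-5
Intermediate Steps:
d = -39153863/14462976 (d = -2055*1/45056 - 18796*1/7062 = -2055/45056 - 9398/3531 = -39153863/14462976 ≈ -2.7072)
d/(-55100) = -39153863/14462976/(-55100) = -39153863/14462976*(-1/55100) = 39153863/796909977600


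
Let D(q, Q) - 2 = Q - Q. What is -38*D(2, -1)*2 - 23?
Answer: -175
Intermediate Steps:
D(q, Q) = 2 (D(q, Q) = 2 + (Q - Q) = 2 + 0 = 2)
-38*D(2, -1)*2 - 23 = -76*2 - 23 = -38*4 - 23 = -152 - 23 = -175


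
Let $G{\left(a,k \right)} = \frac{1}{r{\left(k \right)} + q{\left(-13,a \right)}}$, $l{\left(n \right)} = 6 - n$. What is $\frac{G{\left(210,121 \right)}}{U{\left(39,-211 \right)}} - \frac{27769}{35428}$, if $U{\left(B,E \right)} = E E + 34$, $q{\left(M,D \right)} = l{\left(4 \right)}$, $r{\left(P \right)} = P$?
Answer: $- \frac{152181443357}{194154828420} \approx -0.78381$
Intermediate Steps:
$q{\left(M,D \right)} = 2$ ($q{\left(M,D \right)} = 6 - 4 = 2$)
$U{\left(B,E \right)} = 34 + E^{2}$ ($U{\left(B,E \right)} = E^{2} + 34 = 34 + E^{2}$)
$G{\left(a,k \right)} = \frac{1}{2 + k}$ ($G{\left(a,k \right)} = \frac{1}{k + 2} = \frac{1}{2 + k}$)
$\frac{G{\left(210,121 \right)}}{U{\left(39,-211 \right)}} - \frac{27769}{35428} = \frac{1}{\left(2 + 121\right) \left(34 + \left(-211\right)^{2}\right)} - \frac{27769}{35428} = \frac{1}{123 \left(34 + 44521\right)} - \frac{27769}{35428} = \frac{1}{123 \cdot 44555} - \frac{27769}{35428} = \frac{1}{123} \cdot \frac{1}{44555} - \frac{27769}{35428} = \frac{1}{5480265} - \frac{27769}{35428} = - \frac{152181443357}{194154828420}$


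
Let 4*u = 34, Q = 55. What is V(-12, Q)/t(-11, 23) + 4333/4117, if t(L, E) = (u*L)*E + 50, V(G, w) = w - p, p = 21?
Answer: 17922977/17295517 ≈ 1.0363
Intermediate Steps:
u = 17/2 (u = (¼)*34 = 17/2 ≈ 8.5000)
V(G, w) = -21 + w (V(G, w) = w - 1*21 = w - 21 = -21 + w)
t(L, E) = 50 + 17*E*L/2 (t(L, E) = (17*L/2)*E + 50 = 17*E*L/2 + 50 = 50 + 17*E*L/2)
V(-12, Q)/t(-11, 23) + 4333/4117 = (-21 + 55)/(50 + (17/2)*23*(-11)) + 4333/4117 = 34/(50 - 4301/2) + 4333*(1/4117) = 34/(-4201/2) + 4333/4117 = 34*(-2/4201) + 4333/4117 = -68/4201 + 4333/4117 = 17922977/17295517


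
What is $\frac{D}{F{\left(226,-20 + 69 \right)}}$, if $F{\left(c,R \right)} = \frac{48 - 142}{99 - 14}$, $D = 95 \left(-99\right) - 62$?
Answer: $\frac{804695}{94} \approx 8560.6$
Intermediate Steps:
$D = -9467$ ($D = -9405 - 62 = -9467$)
$F{\left(c,R \right)} = - \frac{94}{85}$
$\frac{D}{F{\left(226,-20 + 69 \right)}} = - \frac{9467}{- \frac{94}{85}} = \left(-9467\right) \left(- \frac{85}{94}\right) = \frac{804695}{94}$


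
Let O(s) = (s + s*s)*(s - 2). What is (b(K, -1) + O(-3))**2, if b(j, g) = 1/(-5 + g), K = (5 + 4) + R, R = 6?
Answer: 32761/36 ≈ 910.03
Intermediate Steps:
K = 15 (K = (5 + 4) + 6 = 9 + 6 = 15)
O(s) = (-2 + s)*(s + s**2) (O(s) = (s + s**2)*(-2 + s) = (-2 + s)*(s + s**2))
(b(K, -1) + O(-3))**2 = (1/(-5 - 1) - 3*(-2 + (-3)**2 - 1*(-3)))**2 = (1/(-6) - 3*(-2 + 9 + 3))**2 = (-1/6 - 3*10)**2 = (-1/6 - 30)**2 = (-181/6)**2 = 32761/36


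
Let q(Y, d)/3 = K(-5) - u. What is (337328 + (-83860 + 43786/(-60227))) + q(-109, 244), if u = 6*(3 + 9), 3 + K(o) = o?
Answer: 15251118970/60227 ≈ 2.5323e+5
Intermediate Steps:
K(o) = -3 + o
u = 72 (u = 6*12 = 72)
q(Y, d) = -240 (q(Y, d) = 3*((-3 - 5) - 1*72) = 3*(-8 - 72) = 3*(-80) = -240)
(337328 + (-83860 + 43786/(-60227))) + q(-109, 244) = (337328 + (-83860 + 43786/(-60227))) - 240 = (337328 + (-83860 + 43786*(-1/60227))) - 240 = (337328 + (-83860 - 43786/60227)) - 240 = (337328 - 5050680006/60227) - 240 = 15265573450/60227 - 240 = 15251118970/60227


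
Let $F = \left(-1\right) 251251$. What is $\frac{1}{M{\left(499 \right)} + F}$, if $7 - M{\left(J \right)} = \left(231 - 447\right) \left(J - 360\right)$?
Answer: $- \frac{1}{221220} \approx -4.5204 \cdot 10^{-6}$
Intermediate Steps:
$F = -251251$
$M{\left(J \right)} = -77753 + 216 J$ ($M{\left(J \right)} = 7 - \left(231 - 447\right) \left(J - 360\right) = 7 - - 216 \left(-360 + J\right) = 7 - \left(77760 - 216 J\right) = 7 + \left(-77760 + 216 J\right) = -77753 + 216 J$)
$\frac{1}{M{\left(499 \right)} + F} = \frac{1}{\left(-77753 + 216 \cdot 499\right) - 251251} = \frac{1}{\left(-77753 + 107784\right) - 251251} = \frac{1}{30031 - 251251} = \frac{1}{-221220} = - \frac{1}{221220}$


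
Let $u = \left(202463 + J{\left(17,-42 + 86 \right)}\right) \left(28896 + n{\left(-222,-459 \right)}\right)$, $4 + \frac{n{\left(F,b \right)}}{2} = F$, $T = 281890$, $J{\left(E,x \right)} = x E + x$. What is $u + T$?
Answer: $5781667110$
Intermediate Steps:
$J{\left(E,x \right)} = x + E x$ ($J{\left(E,x \right)} = E x + x = x + E x$)
$n{\left(F,b \right)} = -8 + 2 F$
$u = 5781385220$ ($u = \left(202463 + \left(-42 + 86\right) \left(1 + 17\right)\right) \left(28896 + \left(-8 + 2 \left(-222\right)\right)\right) = \left(202463 + 44 \cdot 18\right) \left(28896 - 452\right) = \left(202463 + 792\right) \left(28896 - 452\right) = 203255 \cdot 28444 = 5781385220$)
$u + T = 5781385220 + 281890 = 5781667110$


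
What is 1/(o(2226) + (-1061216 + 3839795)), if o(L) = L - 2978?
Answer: 1/2777827 ≈ 3.5999e-7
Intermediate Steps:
o(L) = -2978 + L
1/(o(2226) + (-1061216 + 3839795)) = 1/((-2978 + 2226) + (-1061216 + 3839795)) = 1/(-752 + 2778579) = 1/2777827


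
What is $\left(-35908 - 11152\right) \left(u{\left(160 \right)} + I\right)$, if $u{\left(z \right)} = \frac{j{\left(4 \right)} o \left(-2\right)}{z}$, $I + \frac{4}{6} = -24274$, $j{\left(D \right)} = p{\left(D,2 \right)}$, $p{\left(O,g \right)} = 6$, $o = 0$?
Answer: $\frac{3427097440}{3} \approx 1.1424 \cdot 10^{9}$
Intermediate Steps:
$j{\left(D \right)} = 6$
$I = - \frac{72824}{3}$ ($I = - \frac{2}{3} - 24274 = - \frac{72824}{3} \approx -24275.0$)
$u{\left(z \right)} = 0$ ($u{\left(z \right)} = \frac{6 \cdot 0 \left(-2\right)}{z} = \frac{0 \left(-2\right)}{z} = \frac{0}{z} = 0$)
$\left(-35908 - 11152\right) \left(u{\left(160 \right)} + I\right) = \left(-35908 - 11152\right) \left(0 - \frac{72824}{3}\right) = \left(-47060\right) \left(- \frac{72824}{3}\right) = \frac{3427097440}{3}$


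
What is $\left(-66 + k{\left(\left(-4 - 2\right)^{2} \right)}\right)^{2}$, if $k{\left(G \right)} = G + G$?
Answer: $36$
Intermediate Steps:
$k{\left(G \right)} = 2 G$
$\left(-66 + k{\left(\left(-4 - 2\right)^{2} \right)}\right)^{2} = \left(-66 + 2 \left(-4 - 2\right)^{2}\right)^{2} = \left(-66 + 2 \left(-6\right)^{2}\right)^{2} = \left(-66 + 2 \cdot 36\right)^{2} = \left(-66 + 72\right)^{2} = 6^{2} = 36$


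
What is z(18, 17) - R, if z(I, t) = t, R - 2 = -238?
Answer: 253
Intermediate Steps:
R = -236 (R = 2 - 238 = -236)
z(18, 17) - R = 17 - 1*(-236) = 17 + 236 = 253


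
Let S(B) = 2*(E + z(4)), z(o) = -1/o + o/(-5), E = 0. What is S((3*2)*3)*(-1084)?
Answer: 11382/5 ≈ 2276.4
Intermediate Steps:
z(o) = -1/o - o/5 (z(o) = -1/o + o*(-⅕) = -1/o - o/5)
S(B) = -21/10 (S(B) = 2*(0 + (-1/4 - ⅕*4)) = 2*(0 + (-1*¼ - ⅘)) = 2*(0 + (-¼ - ⅘)) = 2*(0 - 21/20) = 2*(-21/20) = -21/10)
S((3*2)*3)*(-1084) = -21/10*(-1084) = 11382/5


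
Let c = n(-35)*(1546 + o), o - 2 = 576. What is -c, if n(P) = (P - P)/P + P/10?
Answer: 7434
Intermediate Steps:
o = 578 (o = 2 + 576 = 578)
n(P) = P/10 (n(P) = 0/P + P*(⅒) = 0 + P/10 = P/10)
c = -7434 (c = ((⅒)*(-35))*(1546 + 578) = -7/2*2124 = -7434)
-c = -1*(-7434) = 7434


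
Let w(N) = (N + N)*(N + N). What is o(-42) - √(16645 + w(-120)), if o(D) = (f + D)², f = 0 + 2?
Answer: 1600 - √74245 ≈ 1327.5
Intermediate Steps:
f = 2
w(N) = 4*N² (w(N) = (2*N)*(2*N) = 4*N²)
o(D) = (2 + D)²
o(-42) - √(16645 + w(-120)) = (2 - 42)² - √(16645 + 4*(-120)²) = (-40)² - √(16645 + 4*14400) = 1600 - √(16645 + 57600) = 1600 - √74245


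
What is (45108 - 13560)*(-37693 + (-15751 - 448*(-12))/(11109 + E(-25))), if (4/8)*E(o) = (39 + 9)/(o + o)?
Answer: -110068222444576/92559 ≈ -1.1892e+9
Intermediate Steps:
E(o) = 48/o (E(o) = 2*((39 + 9)/(o + o)) = 2*(48/((2*o))) = 2*(48*(1/(2*o))) = 2*(24/o) = 48/o)
(45108 - 13560)*(-37693 + (-15751 - 448*(-12))/(11109 + E(-25))) = (45108 - 13560)*(-37693 + (-15751 - 448*(-12))/(11109 + 48/(-25))) = 31548*(-37693 + (-15751 + 5376)/(11109 + 48*(-1/25))) = 31548*(-37693 - 10375/(11109 - 48/25)) = 31548*(-37693 - 10375/277677/25) = 31548*(-37693 - 10375*25/277677) = 31548*(-37693 - 259375/277677) = 31548*(-10466738536/277677) = -110068222444576/92559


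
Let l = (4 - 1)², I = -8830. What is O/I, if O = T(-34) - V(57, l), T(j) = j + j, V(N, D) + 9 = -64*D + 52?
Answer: -93/1766 ≈ -0.052661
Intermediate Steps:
l = 9 (l = 3² = 9)
V(N, D) = 43 - 64*D (V(N, D) = -9 + (-64*D + 52) = -9 + (52 - 64*D) = 43 - 64*D)
T(j) = 2*j
O = 465 (O = 2*(-34) - (43 - 64*9) = -68 - (43 - 576) = -68 - 1*(-533) = -68 + 533 = 465)
O/I = 465/(-8830) = 465*(-1/8830) = -93/1766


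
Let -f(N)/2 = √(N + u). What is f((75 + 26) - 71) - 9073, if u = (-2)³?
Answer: -9073 - 2*√22 ≈ -9082.4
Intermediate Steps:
u = -8
f(N) = -2*√(-8 + N) (f(N) = -2*√(N - 8) = -2*√(-8 + N))
f((75 + 26) - 71) - 9073 = -2*√(-8 + ((75 + 26) - 71)) - 9073 = -2*√(-8 + (101 - 71)) - 9073 = -2*√(-8 + 30) - 9073 = -2*√22 - 9073 = -9073 - 2*√22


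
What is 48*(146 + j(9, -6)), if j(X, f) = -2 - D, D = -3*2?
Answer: 7200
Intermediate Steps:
D = -6
j(X, f) = 4 (j(X, f) = -2 - 1*(-6) = -2 + 6 = 4)
48*(146 + j(9, -6)) = 48*(146 + 4) = 48*150 = 7200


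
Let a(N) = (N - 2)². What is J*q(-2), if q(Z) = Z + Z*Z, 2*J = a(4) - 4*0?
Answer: 4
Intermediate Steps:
a(N) = (-2 + N)²
J = 2 (J = ((-2 + 4)² - 4*0)/2 = (2² + 0)/2 = (4 + 0)/2 = (½)*4 = 2)
q(Z) = Z + Z²
J*q(-2) = 2*(-2*(1 - 2)) = 2*(-2*(-1)) = 2*2 = 4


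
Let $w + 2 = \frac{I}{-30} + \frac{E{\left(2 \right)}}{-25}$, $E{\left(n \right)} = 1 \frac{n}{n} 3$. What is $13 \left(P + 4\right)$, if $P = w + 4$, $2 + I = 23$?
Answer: $\frac{3367}{50} \approx 67.34$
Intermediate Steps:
$I = 21$ ($I = -2 + 23 = 21$)
$E{\left(n \right)} = 3$ ($E{\left(n \right)} = 1 \cdot 1 \cdot 3 = 1 \cdot 3 = 3$)
$w = - \frac{141}{50}$ ($w = -2 + \left(\frac{21}{-30} + \frac{3}{-25}\right) = -2 + \left(21 \left(- \frac{1}{30}\right) + 3 \left(- \frac{1}{25}\right)\right) = -2 - \frac{41}{50} = - \frac{141}{50} \approx -2.82$)
$P = \frac{59}{50}$ ($P = - \frac{141}{50} + 4 = \frac{59}{50} \approx 1.18$)
$13 \left(P + 4\right) = 13 \left(\frac{59}{50} + 4\right) = 13 \cdot \frac{259}{50} = \frac{3367}{50}$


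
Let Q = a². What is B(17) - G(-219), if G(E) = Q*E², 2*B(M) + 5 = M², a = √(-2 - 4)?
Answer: 287908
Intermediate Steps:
a = I*√6 (a = √(-6) = I*√6 ≈ 2.4495*I)
B(M) = -5/2 + M²/2
Q = -6 (Q = (I*√6)² = -6)
G(E) = -6*E²
B(17) - G(-219) = (-5/2 + (½)*17²) - (-6)*(-219)² = (-5/2 + (½)*289) - (-6)*47961 = (-5/2 + 289/2) - 1*(-287766) = 142 + 287766 = 287908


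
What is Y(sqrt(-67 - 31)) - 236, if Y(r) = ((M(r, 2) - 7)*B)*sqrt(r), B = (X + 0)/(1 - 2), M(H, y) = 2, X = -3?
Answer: -236 - 15*(-2)**(1/4)*sqrt(7) ≈ -269.37 - 33.372*I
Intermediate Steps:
B = 3 (B = (-3 + 0)/(1 - 2) = -3/(-1) = -3*(-1) = 3)
Y(r) = -15*sqrt(r) (Y(r) = ((2 - 7)*3)*sqrt(r) = (-5*3)*sqrt(r) = -15*sqrt(r))
Y(sqrt(-67 - 31)) - 236 = -15*(-67 - 31)**(1/4) - 236 = -15*(-2)**(1/4)*sqrt(7) - 236 = -15*2**(1/4)*sqrt(7)*sqrt(I) - 236 = -236 - 15*2**(1/4)*sqrt(7)*sqrt(I)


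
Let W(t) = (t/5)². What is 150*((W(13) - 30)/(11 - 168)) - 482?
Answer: -72188/157 ≈ -459.80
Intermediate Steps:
W(t) = t²/25 (W(t) = (t*(⅕))² = (t/5)² = t²/25)
150*((W(13) - 30)/(11 - 168)) - 482 = 150*(((1/25)*13² - 30)/(11 - 168)) - 482 = 150*(((1/25)*169 - 30)/(-157)) - 482 = 150*((169/25 - 30)*(-1/157)) - 482 = 150*(-581/25*(-1/157)) - 482 = 150*(581/3925) - 482 = 3486/157 - 482 = -72188/157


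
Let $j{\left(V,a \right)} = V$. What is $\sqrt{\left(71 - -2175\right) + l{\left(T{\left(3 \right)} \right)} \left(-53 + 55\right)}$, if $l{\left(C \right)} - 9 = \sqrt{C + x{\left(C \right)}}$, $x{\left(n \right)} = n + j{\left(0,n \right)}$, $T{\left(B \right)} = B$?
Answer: $\sqrt{2264 + 2 \sqrt{6}} \approx 47.633$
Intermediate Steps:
$x{\left(n \right)} = n$ ($x{\left(n \right)} = n + 0 = n$)
$l{\left(C \right)} = 9 + \sqrt{2} \sqrt{C}$ ($l{\left(C \right)} = 9 + \sqrt{C + C} = 9 + \sqrt{2 C} = 9 + \sqrt{2} \sqrt{C}$)
$\sqrt{\left(71 - -2175\right) + l{\left(T{\left(3 \right)} \right)} \left(-53 + 55\right)} = \sqrt{\left(71 - -2175\right) + \left(9 + \sqrt{2} \sqrt{3}\right) \left(-53 + 55\right)} = \sqrt{\left(71 + 2175\right) + \left(9 + \sqrt{6}\right) 2} = \sqrt{2246 + \left(18 + 2 \sqrt{6}\right)} = \sqrt{2264 + 2 \sqrt{6}}$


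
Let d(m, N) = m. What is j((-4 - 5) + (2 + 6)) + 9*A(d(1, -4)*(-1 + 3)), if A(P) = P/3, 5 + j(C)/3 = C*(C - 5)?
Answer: 9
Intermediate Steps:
j(C) = -15 + 3*C*(-5 + C) (j(C) = -15 + 3*(C*(C - 5)) = -15 + 3*(C*(-5 + C)) = -15 + 3*C*(-5 + C))
A(P) = P/3
j((-4 - 5) + (2 + 6)) + 9*A(d(1, -4)*(-1 + 3)) = (-15 - 15*((-4 - 5) + (2 + 6)) + 3*((-4 - 5) + (2 + 6))²) + 9*((1*(-1 + 3))/3) = (-15 - 15*(-9 + 8) + 3*(-9 + 8)²) + 9*((1*2)/3) = (-15 - 15*(-1) + 3*(-1)²) + 9*((⅓)*2) = (-15 + 15 + 3*1) + 9*(⅔) = (-15 + 15 + 3) + 6 = 3 + 6 = 9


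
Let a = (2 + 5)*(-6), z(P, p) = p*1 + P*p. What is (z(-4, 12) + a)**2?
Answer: 6084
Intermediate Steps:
z(P, p) = p + P*p
a = -42 (a = 7*(-6) = -42)
(z(-4, 12) + a)**2 = (12*(1 - 4) - 42)**2 = (12*(-3) - 42)**2 = (-36 - 42)**2 = (-78)**2 = 6084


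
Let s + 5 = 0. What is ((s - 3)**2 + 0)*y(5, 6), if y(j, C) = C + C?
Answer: 768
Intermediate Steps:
s = -5 (s = -5 + 0 = -5)
y(j, C) = 2*C
((s - 3)**2 + 0)*y(5, 6) = ((-5 - 3)**2 + 0)*(2*6) = ((-8)**2 + 0)*12 = (64 + 0)*12 = 64*12 = 768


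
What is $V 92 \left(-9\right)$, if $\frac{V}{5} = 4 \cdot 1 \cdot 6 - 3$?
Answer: $-86940$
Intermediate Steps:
$V = 105$ ($V = 5 \left(4 \cdot 1 \cdot 6 - 3\right) = 5 \left(4 \cdot 6 - 3\right) = 5 \left(24 - 3\right) = 5 \cdot 21 = 105$)
$V 92 \left(-9\right) = 105 \cdot 92 \left(-9\right) = 105 \left(-828\right) = -86940$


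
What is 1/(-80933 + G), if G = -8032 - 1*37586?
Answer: -1/126551 ≈ -7.9020e-6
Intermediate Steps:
G = -45618 (G = -8032 - 37586 = -45618)
1/(-80933 + G) = 1/(-80933 - 45618) = 1/(-126551) = -1/126551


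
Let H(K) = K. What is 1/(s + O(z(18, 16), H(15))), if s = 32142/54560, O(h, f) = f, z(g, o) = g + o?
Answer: 2480/38661 ≈ 0.064147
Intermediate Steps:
s = 1461/2480 (s = 32142*(1/54560) = 1461/2480 ≈ 0.58911)
1/(s + O(z(18, 16), H(15))) = 1/(1461/2480 + 15) = 1/(38661/2480) = 2480/38661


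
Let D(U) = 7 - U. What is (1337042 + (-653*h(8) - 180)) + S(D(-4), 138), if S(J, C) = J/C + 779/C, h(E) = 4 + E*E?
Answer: 89179997/69 ≈ 1.2925e+6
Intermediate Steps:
h(E) = 4 + E**2
S(J, C) = 779/C + J/C
(1337042 + (-653*h(8) - 180)) + S(D(-4), 138) = (1337042 + (-653*(4 + 8**2) - 180)) + (779 + (7 - 1*(-4)))/138 = (1337042 + (-653*(4 + 64) - 180)) + (779 + (7 + 4))/138 = (1337042 + (-653*68 - 180)) + (779 + 11)/138 = (1337042 + (-44404 - 180)) + (1/138)*790 = (1337042 - 44584) + 395/69 = 1292458 + 395/69 = 89179997/69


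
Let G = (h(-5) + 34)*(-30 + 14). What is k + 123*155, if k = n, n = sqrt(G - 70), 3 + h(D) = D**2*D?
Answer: 19065 + sqrt(1434) ≈ 19103.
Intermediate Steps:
h(D) = -3 + D**3 (h(D) = -3 + D**2*D = -3 + D**3)
G = 1504 (G = ((-3 + (-5)**3) + 34)*(-30 + 14) = ((-3 - 125) + 34)*(-16) = (-128 + 34)*(-16) = -94*(-16) = 1504)
n = sqrt(1434) (n = sqrt(1504 - 70) = sqrt(1434) ≈ 37.868)
k = sqrt(1434) ≈ 37.868
k + 123*155 = sqrt(1434) + 123*155 = sqrt(1434) + 19065 = 19065 + sqrt(1434)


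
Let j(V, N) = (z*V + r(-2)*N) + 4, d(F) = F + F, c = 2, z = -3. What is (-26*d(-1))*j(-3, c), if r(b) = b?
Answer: 468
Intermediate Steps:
d(F) = 2*F
j(V, N) = 4 - 3*V - 2*N (j(V, N) = (-3*V - 2*N) + 4 = 4 - 3*V - 2*N)
(-26*d(-1))*j(-3, c) = (-52*(-1))*(4 - 3*(-3) - 2*2) = (-26*(-2))*(4 + 9 - 4) = 52*9 = 468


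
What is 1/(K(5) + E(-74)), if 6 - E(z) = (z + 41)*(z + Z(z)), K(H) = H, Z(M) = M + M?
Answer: -1/7315 ≈ -0.00013671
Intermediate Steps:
Z(M) = 2*M
E(z) = 6 - 3*z*(41 + z) (E(z) = 6 - (z + 41)*(z + 2*z) = 6 - (41 + z)*3*z = 6 - 3*z*(41 + z))
1/(K(5) + E(-74)) = 1/(5 + (6 - 123*(-74) - 3*(-74)**2)) = 1/(5 + (6 + 9102 - 3*5476)) = 1/(5 + (6 + 9102 - 16428)) = 1/(5 - 7320) = 1/(-7315) = -1/7315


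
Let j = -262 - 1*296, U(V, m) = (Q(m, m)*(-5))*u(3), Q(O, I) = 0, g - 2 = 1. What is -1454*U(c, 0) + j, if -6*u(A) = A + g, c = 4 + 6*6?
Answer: -558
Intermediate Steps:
c = 40 (c = 4 + 36 = 40)
g = 3 (g = 2 + 1 = 3)
u(A) = -½ - A/6 (u(A) = -(A + 3)/6 = -(3 + A)/6 = -½ - A/6)
U(V, m) = 0 (U(V, m) = (0*(-5))*(-½ - ⅙*3) = 0*(-½ - ½) = 0*(-1) = 0)
j = -558 (j = -262 - 296 = -558)
-1454*U(c, 0) + j = -1454*0 - 558 = 0 - 558 = -558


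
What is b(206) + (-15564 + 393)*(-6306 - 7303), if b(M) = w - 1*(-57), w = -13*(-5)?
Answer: 206462261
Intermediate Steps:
w = 65
b(M) = 122 (b(M) = 65 - 1*(-57) = 65 + 57 = 122)
b(206) + (-15564 + 393)*(-6306 - 7303) = 122 + (-15564 + 393)*(-6306 - 7303) = 122 - 15171*(-13609) = 122 + 206462139 = 206462261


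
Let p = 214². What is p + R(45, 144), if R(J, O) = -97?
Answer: 45699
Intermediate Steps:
p = 45796
p + R(45, 144) = 45796 - 97 = 45699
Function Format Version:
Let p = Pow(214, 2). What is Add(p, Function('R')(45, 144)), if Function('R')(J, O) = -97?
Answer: 45699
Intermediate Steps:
p = 45796
Add(p, Function('R')(45, 144)) = Add(45796, -97) = 45699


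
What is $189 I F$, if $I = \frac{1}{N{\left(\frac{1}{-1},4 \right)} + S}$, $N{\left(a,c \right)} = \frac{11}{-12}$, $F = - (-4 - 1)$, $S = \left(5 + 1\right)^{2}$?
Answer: $\frac{11340}{421} \approx 26.936$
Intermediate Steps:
$S = 36$ ($S = 6^{2} = 36$)
$F = 5$ ($F = \left(-1\right) \left(-5\right) = 5$)
$N{\left(a,c \right)} = - \frac{11}{12}$ ($N{\left(a,c \right)} = 11 \left(- \frac{1}{12}\right) = - \frac{11}{12}$)
$I = \frac{12}{421}$ ($I = \frac{1}{- \frac{11}{12} + 36} = \frac{1}{\frac{421}{12}} = \frac{12}{421} \approx 0.028504$)
$189 I F = 189 \cdot \frac{12}{421} \cdot 5 = \frac{2268}{421} \cdot 5 = \frac{11340}{421}$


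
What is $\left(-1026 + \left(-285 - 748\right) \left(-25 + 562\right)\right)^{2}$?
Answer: $308854728009$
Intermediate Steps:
$\left(-1026 + \left(-285 - 748\right) \left(-25 + 562\right)\right)^{2} = \left(-1026 - 554721\right)^{2} = \left(-555747\right)^{2} = 308854728009$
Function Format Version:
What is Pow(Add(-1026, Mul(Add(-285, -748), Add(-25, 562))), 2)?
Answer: 308854728009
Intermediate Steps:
Pow(Add(-1026, Mul(Add(-285, -748), Add(-25, 562))), 2) = Pow(Add(-1026, Mul(-1033, 537)), 2) = Pow(Add(-1026, -554721), 2) = Pow(-555747, 2) = 308854728009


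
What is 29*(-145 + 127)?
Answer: -522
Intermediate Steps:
29*(-145 + 127) = 29*(-18) = -522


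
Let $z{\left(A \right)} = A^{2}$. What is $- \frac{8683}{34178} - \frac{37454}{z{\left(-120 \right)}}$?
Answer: $- \frac{351284503}{123040800} \approx -2.855$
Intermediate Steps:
$- \frac{8683}{34178} - \frac{37454}{z{\left(-120 \right)}} = - \frac{8683}{34178} - \frac{37454}{\left(-120\right)^{2}} = \left(-8683\right) \frac{1}{34178} - \frac{37454}{14400} = - \frac{8683}{34178} - \frac{18727}{7200} = - \frac{351284503}{123040800}$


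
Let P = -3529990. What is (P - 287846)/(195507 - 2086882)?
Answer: 3817836/1891375 ≈ 2.0186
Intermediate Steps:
(P - 287846)/(195507 - 2086882) = (-3529990 - 287846)/(195507 - 2086882) = -3817836/(-1891375) = -3817836*(-1/1891375) = 3817836/1891375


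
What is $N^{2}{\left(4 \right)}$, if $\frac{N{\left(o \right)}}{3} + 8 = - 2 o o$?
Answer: $14400$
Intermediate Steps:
$N{\left(o \right)} = -24 - 6 o^{2}$ ($N{\left(o \right)} = -24 + 3 - 2 o o = -24 + 3 \left(- 2 o^{2}\right) = -24 - 6 o^{2}$)
$N^{2}{\left(4 \right)} = \left(-24 - 6 \cdot 4^{2}\right)^{2} = \left(-24 - 96\right)^{2} = \left(-120\right)^{2} = 14400$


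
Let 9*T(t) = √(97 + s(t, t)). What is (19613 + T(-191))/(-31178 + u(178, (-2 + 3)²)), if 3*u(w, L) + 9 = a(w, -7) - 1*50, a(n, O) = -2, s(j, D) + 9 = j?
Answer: -58839/93595 - I*√103/280785 ≈ -0.62866 - 3.6145e-5*I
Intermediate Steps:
s(j, D) = -9 + j
u(w, L) = -61/3 (u(w, L) = -3 + (-2 - 1*50)/3 = -3 + (-2 - 50)/3 = -3 + (⅓)*(-52) = -3 - 52/3 = -61/3)
T(t) = √(88 + t)/9 (T(t) = √(97 + (-9 + t))/9 = √(88 + t)/9)
(19613 + T(-191))/(-31178 + u(178, (-2 + 3)²)) = (19613 + √(88 - 191)/9)/(-31178 - 61/3) = (19613 + √(-103)/9)/(-93595/3) = (19613 + (I*√103)/9)*(-3/93595) = (19613 + I*√103/9)*(-3/93595) = -58839/93595 - I*√103/280785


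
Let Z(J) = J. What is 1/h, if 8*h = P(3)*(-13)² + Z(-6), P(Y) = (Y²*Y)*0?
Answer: -4/3 ≈ -1.3333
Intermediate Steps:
P(Y) = 0 (P(Y) = Y³*0 = 0)
h = -¾ (h = (0*(-13)² - 6)/8 = (0*169 - 6)/8 = (0 - 6)/8 = (⅛)*(-6) = -¾ ≈ -0.75000)
1/h = 1/(-¾) = -4/3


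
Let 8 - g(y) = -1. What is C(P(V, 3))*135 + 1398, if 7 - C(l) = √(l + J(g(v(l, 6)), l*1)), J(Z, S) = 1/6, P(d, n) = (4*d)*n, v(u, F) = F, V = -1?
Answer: 2343 - 45*I*√426/2 ≈ 2343.0 - 464.39*I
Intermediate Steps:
g(y) = 9 (g(y) = 8 - 1*(-1) = 8 + 1 = 9)
P(d, n) = 4*d*n
J(Z, S) = ⅙
C(l) = 7 - √(⅙ + l) (C(l) = 7 - √(l + ⅙) = 7 - √(⅙ + l))
C(P(V, 3))*135 + 1398 = (7 - √(6 + 36*(4*(-1)*3))/6)*135 + 1398 = (7 - √(6 + 36*(-12))/6)*135 + 1398 = (7 - √(6 - 432)/6)*135 + 1398 = (7 - I*√426/6)*135 + 1398 = (945 - 45*I*√426/2) + 1398 = 2343 - 45*I*√426/2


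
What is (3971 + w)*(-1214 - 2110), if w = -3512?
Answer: -1525716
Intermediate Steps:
(3971 + w)*(-1214 - 2110) = (3971 - 3512)*(-1214 - 2110) = 459*(-3324) = -1525716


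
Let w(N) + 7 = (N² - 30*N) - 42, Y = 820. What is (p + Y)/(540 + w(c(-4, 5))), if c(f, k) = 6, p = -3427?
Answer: -2607/347 ≈ -7.5130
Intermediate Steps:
w(N) = -49 + N² - 30*N (w(N) = -7 + ((N² - 30*N) - 42) = -7 + (-42 + N² - 30*N) = -49 + N² - 30*N)
(p + Y)/(540 + w(c(-4, 5))) = (-3427 + 820)/(540 + (-49 + 6² - 30*6)) = -2607/(540 + (-49 + 36 - 180)) = -2607/(540 - 193) = -2607/347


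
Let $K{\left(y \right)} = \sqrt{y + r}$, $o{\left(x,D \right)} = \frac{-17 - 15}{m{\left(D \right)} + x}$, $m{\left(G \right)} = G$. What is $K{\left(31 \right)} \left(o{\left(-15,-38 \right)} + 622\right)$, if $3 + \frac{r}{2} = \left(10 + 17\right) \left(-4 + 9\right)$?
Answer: $\frac{32998 \sqrt{295}}{53} \approx 10694.0$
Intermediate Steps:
$r = 264$ ($r = -6 + 2 \left(10 + 17\right) \left(-4 + 9\right) = -6 + 2 \cdot 27 \cdot 5 = -6 + 2 \cdot 135 = -6 + 270 = 264$)
$o{\left(x,D \right)} = - \frac{32}{D + x}$ ($o{\left(x,D \right)} = \frac{-17 - 15}{D + x} = - \frac{32}{D + x}$)
$K{\left(y \right)} = \sqrt{264 + y}$ ($K{\left(y \right)} = \sqrt{y + 264} = \sqrt{264 + y}$)
$K{\left(31 \right)} \left(o{\left(-15,-38 \right)} + 622\right) = \sqrt{264 + 31} \left(- \frac{32}{-38 - 15} + 622\right) = \sqrt{295} \left(- \frac{32}{-53} + 622\right) = \sqrt{295} \left(\left(-32\right) \left(- \frac{1}{53}\right) + 622\right) = \sqrt{295} \left(\frac{32}{53} + 622\right) = \sqrt{295} \cdot \frac{32998}{53} = \frac{32998 \sqrt{295}}{53}$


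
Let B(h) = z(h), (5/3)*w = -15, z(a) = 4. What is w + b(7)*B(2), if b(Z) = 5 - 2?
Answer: 3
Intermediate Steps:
w = -9 (w = (⅗)*(-15) = -9)
B(h) = 4
b(Z) = 3
w + b(7)*B(2) = -9 + 3*4 = -9 + 12 = 3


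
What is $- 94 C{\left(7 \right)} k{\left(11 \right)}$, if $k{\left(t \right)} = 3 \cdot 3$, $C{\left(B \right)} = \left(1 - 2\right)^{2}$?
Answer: $-846$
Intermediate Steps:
$C{\left(B \right)} = 1$ ($C{\left(B \right)} = \left(-1\right)^{2} = 1$)
$k{\left(t \right)} = 9$
$- 94 C{\left(7 \right)} k{\left(11 \right)} = \left(-94\right) 1 \cdot 9 = \left(-94\right) 9 = -846$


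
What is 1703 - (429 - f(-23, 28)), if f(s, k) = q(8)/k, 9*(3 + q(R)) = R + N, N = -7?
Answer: 160511/126 ≈ 1273.9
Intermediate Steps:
q(R) = -34/9 + R/9 (q(R) = -3 + (R - 7)/9 = -3 + (-7 + R)/9 = -3 + (-7/9 + R/9) = -34/9 + R/9)
f(s, k) = -26/(9*k) (f(s, k) = (-34/9 + (⅑)*8)/k = (-34/9 + 8/9)/k = -26/(9*k))
1703 - (429 - f(-23, 28)) = 1703 - (429 - (-26)/(9*28)) = 1703 - (429 - 1*(-13/126)) = 1703 - (429 + 13/126) = 1703 - 1*54067/126 = 1703 - 54067/126 = 160511/126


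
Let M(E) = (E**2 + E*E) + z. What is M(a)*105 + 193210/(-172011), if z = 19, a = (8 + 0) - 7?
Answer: 379091045/172011 ≈ 2203.9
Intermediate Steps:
a = 1 (a = 8 - 7 = 1)
M(E) = 19 + 2*E**2 (M(E) = (E**2 + E*E) + 19 = (E**2 + E**2) + 19 = 2*E**2 + 19 = 19 + 2*E**2)
M(a)*105 + 193210/(-172011) = (19 + 2*1**2)*105 + 193210/(-172011) = (19 + 2*1)*105 + 193210*(-1/172011) = (19 + 2)*105 - 193210/172011 = 21*105 - 193210/172011 = 2205 - 193210/172011 = 379091045/172011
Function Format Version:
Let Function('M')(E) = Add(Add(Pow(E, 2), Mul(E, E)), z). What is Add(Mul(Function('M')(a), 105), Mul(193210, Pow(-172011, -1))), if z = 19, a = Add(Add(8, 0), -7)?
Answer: Rational(379091045, 172011) ≈ 2203.9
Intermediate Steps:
a = 1 (a = Add(8, -7) = 1)
Function('M')(E) = Add(19, Mul(2, Pow(E, 2))) (Function('M')(E) = Add(Add(Pow(E, 2), Mul(E, E)), 19) = Add(Add(Pow(E, 2), Pow(E, 2)), 19) = Add(Mul(2, Pow(E, 2)), 19) = Add(19, Mul(2, Pow(E, 2))))
Add(Mul(Function('M')(a), 105), Mul(193210, Pow(-172011, -1))) = Add(Mul(Add(19, Mul(2, Pow(1, 2))), 105), Mul(193210, Pow(-172011, -1))) = Add(Mul(Add(19, Mul(2, 1)), 105), Mul(193210, Rational(-1, 172011))) = Add(Mul(Add(19, 2), 105), Rational(-193210, 172011)) = Add(Mul(21, 105), Rational(-193210, 172011)) = Add(2205, Rational(-193210, 172011)) = Rational(379091045, 172011)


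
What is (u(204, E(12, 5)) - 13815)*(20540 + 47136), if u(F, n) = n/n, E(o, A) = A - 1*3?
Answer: -934876264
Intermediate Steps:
E(o, A) = -3 + A (E(o, A) = A - 3 = -3 + A)
u(F, n) = 1
(u(204, E(12, 5)) - 13815)*(20540 + 47136) = (1 - 13815)*(20540 + 47136) = -13814*67676 = -934876264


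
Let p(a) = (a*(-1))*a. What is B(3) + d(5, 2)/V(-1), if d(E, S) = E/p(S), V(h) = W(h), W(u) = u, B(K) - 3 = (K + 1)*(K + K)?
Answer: 113/4 ≈ 28.250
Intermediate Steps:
B(K) = 3 + 2*K*(1 + K) (B(K) = 3 + (K + 1)*(K + K) = 3 + (1 + K)*(2*K) = 3 + 2*K*(1 + K))
p(a) = -a² (p(a) = (-a)*a = -a²)
V(h) = h
d(E, S) = -E/S² (d(E, S) = E/((-S²)) = E*(-1/S²) = -E/S²)
B(3) + d(5, 2)/V(-1) = (3 + 2*3 + 2*3²) - 1*5/2²/(-1) = (3 + 6 + 2*9) - 1*5*¼*(-1) = (3 + 6 + 18) - 5/4*(-1) = 27 + 5/4 = 113/4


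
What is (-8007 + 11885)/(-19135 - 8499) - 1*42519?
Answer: -587486962/13817 ≈ -42519.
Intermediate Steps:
(-8007 + 11885)/(-19135 - 8499) - 1*42519 = 3878/(-27634) - 42519 = 3878*(-1/27634) - 42519 = -1939/13817 - 42519 = -587486962/13817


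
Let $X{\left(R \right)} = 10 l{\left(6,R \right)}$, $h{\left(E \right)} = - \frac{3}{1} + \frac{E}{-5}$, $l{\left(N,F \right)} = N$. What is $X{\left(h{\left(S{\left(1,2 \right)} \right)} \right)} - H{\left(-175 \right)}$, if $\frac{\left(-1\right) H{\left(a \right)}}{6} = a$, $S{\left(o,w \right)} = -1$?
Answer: $-990$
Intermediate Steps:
$h{\left(E \right)} = -3 - \frac{E}{5}$ ($h{\left(E \right)} = \left(-3\right) 1 + E \left(- \frac{1}{5}\right) = -3 - \frac{E}{5}$)
$X{\left(R \right)} = 60$ ($X{\left(R \right)} = 10 \cdot 6 = 60$)
$H{\left(a \right)} = - 6 a$
$X{\left(h{\left(S{\left(1,2 \right)} \right)} \right)} - H{\left(-175 \right)} = 60 - \left(-6\right) \left(-175\right) = 60 - 1050 = -990$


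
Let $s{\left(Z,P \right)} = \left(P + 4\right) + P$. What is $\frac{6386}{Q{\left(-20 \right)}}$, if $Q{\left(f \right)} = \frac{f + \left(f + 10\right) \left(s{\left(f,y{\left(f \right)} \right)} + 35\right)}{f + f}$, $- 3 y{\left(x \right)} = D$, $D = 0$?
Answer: $\frac{25544}{41} \approx 623.02$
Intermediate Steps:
$y{\left(x \right)} = 0$ ($y{\left(x \right)} = \left(- \frac{1}{3}\right) 0 = 0$)
$s{\left(Z,P \right)} = 4 + 2 P$ ($s{\left(Z,P \right)} = \left(4 + P\right) + P = 4 + 2 P$)
$Q{\left(f \right)} = \frac{390 + 40 f}{2 f}$ ($Q{\left(f \right)} = \frac{f + \left(f + 10\right) \left(\left(4 + 2 \cdot 0\right) + 35\right)}{f + f} = \frac{f + \left(10 + f\right) \left(\left(4 + 0\right) + 35\right)}{2 f} = \left(f + \left(10 + f\right) \left(4 + 35\right)\right) \frac{1}{2 f} = \left(f + \left(10 + f\right) 39\right) \frac{1}{2 f} = \left(f + \left(390 + 39 f\right)\right) \frac{1}{2 f} = \left(390 + 40 f\right) \frac{1}{2 f} = \frac{390 + 40 f}{2 f}$)
$\frac{6386}{Q{\left(-20 \right)}} = \frac{6386}{20 + \frac{195}{-20}} = \frac{6386}{20 + 195 \left(- \frac{1}{20}\right)} = \frac{6386}{20 - \frac{39}{4}} = \frac{6386}{\frac{41}{4}} = 6386 \cdot \frac{4}{41} = \frac{25544}{41}$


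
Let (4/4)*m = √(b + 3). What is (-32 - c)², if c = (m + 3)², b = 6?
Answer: 4624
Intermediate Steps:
m = 3 (m = √(6 + 3) = √9 = 3)
c = 36 (c = (3 + 3)² = 6² = 36)
(-32 - c)² = (-32 - 1*36)² = (-32 - 36)² = (-68)² = 4624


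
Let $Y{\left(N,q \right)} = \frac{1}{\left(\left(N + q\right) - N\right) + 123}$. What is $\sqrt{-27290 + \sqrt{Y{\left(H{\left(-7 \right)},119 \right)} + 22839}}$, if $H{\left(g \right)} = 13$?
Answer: $\frac{\sqrt{-13208360 + 22 \sqrt{11054078}}}{22} \approx 164.74 i$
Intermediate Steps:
$Y{\left(N,q \right)} = \frac{1}{123 + q}$ ($Y{\left(N,q \right)} = \frac{1}{q + 123} = \frac{1}{123 + q}$)
$\sqrt{-27290 + \sqrt{Y{\left(H{\left(-7 \right)},119 \right)} + 22839}} = \sqrt{-27290 + \sqrt{\frac{1}{123 + 119} + 22839}} = \sqrt{-27290 + \sqrt{\frac{1}{242} + 22839}} = \sqrt{-27290 + \sqrt{\frac{5527039}{242}}} = \sqrt{-27290 + \frac{\sqrt{11054078}}{22}}$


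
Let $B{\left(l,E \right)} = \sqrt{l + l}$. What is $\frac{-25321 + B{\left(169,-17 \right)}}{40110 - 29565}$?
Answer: $- \frac{25321}{10545} + \frac{13 \sqrt{2}}{10545} \approx -2.3995$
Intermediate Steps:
$B{\left(l,E \right)} = \sqrt{2} \sqrt{l}$ ($B{\left(l,E \right)} = \sqrt{2 l} = \sqrt{2} \sqrt{l}$)
$\frac{-25321 + B{\left(169,-17 \right)}}{40110 - 29565} = \frac{-25321 + \sqrt{2} \sqrt{169}}{40110 - 29565} = \frac{-25321 + \sqrt{2} \cdot 13}{10545} = \left(-25321 + 13 \sqrt{2}\right) \frac{1}{10545} = - \frac{25321}{10545} + \frac{13 \sqrt{2}}{10545}$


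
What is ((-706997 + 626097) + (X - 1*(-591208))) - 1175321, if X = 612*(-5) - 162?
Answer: -668235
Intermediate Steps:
X = -3222 (X = -3060 - 162 = -3222)
((-706997 + 626097) + (X - 1*(-591208))) - 1175321 = ((-706997 + 626097) + (-3222 - 1*(-591208))) - 1175321 = (-80900 + (-3222 + 591208)) - 1175321 = (-80900 + 587986) - 1175321 = 507086 - 1175321 = -668235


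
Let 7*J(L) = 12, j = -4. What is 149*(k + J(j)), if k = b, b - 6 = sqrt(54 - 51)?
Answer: 8046/7 + 149*sqrt(3) ≈ 1407.5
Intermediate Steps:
J(L) = 12/7 (J(L) = (1/7)*12 = 12/7)
b = 6 + sqrt(3) (b = 6 + sqrt(54 - 51) = 6 + sqrt(3) ≈ 7.7320)
k = 6 + sqrt(3) ≈ 7.7320
149*(k + J(j)) = 149*((6 + sqrt(3)) + 12/7) = 149*(54/7 + sqrt(3)) = 8046/7 + 149*sqrt(3)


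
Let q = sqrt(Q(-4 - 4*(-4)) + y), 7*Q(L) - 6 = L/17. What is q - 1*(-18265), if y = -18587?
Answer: 18265 + I*sqrt(263196941)/119 ≈ 18265.0 + 136.33*I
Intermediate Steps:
Q(L) = 6/7 + L/119 (Q(L) = 6/7 + (L/17)/7 = 6/7 + L/119)
q = I*sqrt(263196941)/119 (q = sqrt((6/7 + (-4 - 4*(-4))/119) - 18587) = sqrt((6/7 + (-4 + 16)/119) - 18587) = sqrt((6/7 + (1/119)*12) - 18587) = sqrt((6/7 + 12/119) - 18587) = sqrt(114/119 - 18587) = sqrt(-2211739/119) = I*sqrt(263196941)/119 ≈ 136.33*I)
q - 1*(-18265) = I*sqrt(263196941)/119 - 1*(-18265) = I*sqrt(263196941)/119 + 18265 = 18265 + I*sqrt(263196941)/119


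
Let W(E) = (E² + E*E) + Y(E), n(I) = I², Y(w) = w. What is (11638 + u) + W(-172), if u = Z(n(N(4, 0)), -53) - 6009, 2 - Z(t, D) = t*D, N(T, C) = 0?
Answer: 64627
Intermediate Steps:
W(E) = E + 2*E² (W(E) = (E² + E*E) + E = (E² + E²) + E = 2*E² + E = E + 2*E²)
Z(t, D) = 2 - D*t (Z(t, D) = 2 - t*D = 2 - D*t)
u = -6007 (u = (2 - 1*(-53)*0²) - 6009 = (2 - 1*(-53)*0) - 6009 = (2 + 0) - 6009 = 2 - 6009 = -6007)
(11638 + u) + W(-172) = (11638 - 6007) - 172*(1 + 2*(-172)) = 5631 - 172*(1 - 344) = 5631 - 172*(-343) = 5631 + 58996 = 64627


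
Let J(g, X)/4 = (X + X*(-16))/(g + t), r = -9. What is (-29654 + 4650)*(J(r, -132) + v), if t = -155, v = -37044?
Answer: 38025683136/41 ≈ 9.2746e+8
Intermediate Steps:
J(g, X) = -60*X/(-155 + g) (J(g, X) = 4*((X + X*(-16))/(g - 155)) = 4*((X - 16*X)/(-155 + g)) = 4*((-15*X)/(-155 + g)) = 4*(-15*X/(-155 + g)) = -60*X/(-155 + g))
(-29654 + 4650)*(J(r, -132) + v) = (-29654 + 4650)*(-60*(-132)/(-155 - 9) - 37044) = -25004*(-60*(-132)/(-164) - 37044) = -25004*(-60*(-132)*(-1/164) - 37044) = -25004*(-1980/41 - 37044) = -25004*(-1520784/41) = 38025683136/41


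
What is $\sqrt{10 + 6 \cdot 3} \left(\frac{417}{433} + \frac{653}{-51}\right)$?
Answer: $- \frac{522964 \sqrt{7}}{22083} \approx -62.656$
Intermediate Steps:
$\sqrt{10 + 6 \cdot 3} \left(\frac{417}{433} + \frac{653}{-51}\right) = \sqrt{10 + 18} \left(417 \cdot \frac{1}{433} + 653 \left(- \frac{1}{51}\right)\right) = \sqrt{28} \left(\frac{417}{433} - \frac{653}{51}\right) = 2 \sqrt{7} \left(- \frac{261482}{22083}\right) = - \frac{522964 \sqrt{7}}{22083}$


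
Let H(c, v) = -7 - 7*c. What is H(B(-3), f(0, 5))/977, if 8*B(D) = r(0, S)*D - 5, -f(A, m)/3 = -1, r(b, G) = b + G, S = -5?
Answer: -63/3908 ≈ -0.016121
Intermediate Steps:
r(b, G) = G + b
f(A, m) = 3 (f(A, m) = -3*(-1) = 3)
B(D) = -5/8 - 5*D/8 (B(D) = ((-5 + 0)*D - 5)/8 = (-5*D - 5)/8 = (-5 - 5*D)/8 = -5/8 - 5*D/8)
H(c, v) = -7 - 7*c
H(B(-3), f(0, 5))/977 = (-7 - 7*(-5/8 - 5/8*(-3)))/977 = (-7 - 7*(-5/8 + 15/8))*(1/977) = (-7 - 7*5/4)*(1/977) = (-7 - 35/4)*(1/977) = -63/4*1/977 = -63/3908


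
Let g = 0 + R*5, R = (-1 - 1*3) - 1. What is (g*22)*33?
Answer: -18150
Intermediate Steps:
R = -5 (R = (-1 - 3) - 1 = -4 - 1 = -5)
g = -25 (g = 0 - 5*5 = 0 - 25 = -25)
(g*22)*33 = -25*22*33 = -550*33 = -18150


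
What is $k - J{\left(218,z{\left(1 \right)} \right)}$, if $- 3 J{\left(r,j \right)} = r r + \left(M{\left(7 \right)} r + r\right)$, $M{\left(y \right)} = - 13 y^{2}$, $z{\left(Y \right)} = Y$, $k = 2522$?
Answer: $- \frac{83558}{3} \approx -27853.0$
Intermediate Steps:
$J{\left(r,j \right)} = 212 r - \frac{r^{2}}{3}$ ($J{\left(r,j \right)} = - \frac{r r + \left(- 13 \cdot 7^{2} r + r\right)}{3} = - \frac{r^{2} + \left(\left(-13\right) 49 r + r\right)}{3} = - \frac{r^{2} + \left(- 637 r + r\right)}{3} = - \frac{r^{2} - 636 r}{3} = 212 r - \frac{r^{2}}{3}$)
$k - J{\left(218,z{\left(1 \right)} \right)} = 2522 - \frac{1}{3} \cdot 218 \left(636 - 218\right) = 2522 - \frac{1}{3} \cdot 218 \cdot 418 = 2522 - \frac{91124}{3} = - \frac{83558}{3}$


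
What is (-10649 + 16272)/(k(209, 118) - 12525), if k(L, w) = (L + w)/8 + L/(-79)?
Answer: -3553736/7891639 ≈ -0.45032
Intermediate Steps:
k(L, w) = w/8 + 71*L/632 (k(L, w) = (L + w)*(⅛) + L*(-1/79) = (L/8 + w/8) - L/79 = w/8 + 71*L/632)
(-10649 + 16272)/(k(209, 118) - 12525) = (-10649 + 16272)/(((⅛)*118 + (71/632)*209) - 12525) = 5623/((59/4 + 14839/632) - 12525) = 5623/(24161/632 - 12525) = 5623/(-7891639/632) = 5623*(-632/7891639) = -3553736/7891639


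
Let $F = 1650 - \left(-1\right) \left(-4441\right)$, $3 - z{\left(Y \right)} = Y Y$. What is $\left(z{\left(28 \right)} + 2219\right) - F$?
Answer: $4229$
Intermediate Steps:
$z{\left(Y \right)} = 3 - Y^{2}$ ($z{\left(Y \right)} = 3 - Y Y = 3 - Y^{2}$)
$F = -2791$ ($F = 1650 - 4441 = -2791$)
$\left(z{\left(28 \right)} + 2219\right) - F = \left(\left(3 - 28^{2}\right) + 2219\right) - -2791 = \left(\left(3 - 784\right) + 2219\right) + 2791 = \left(-781 + 2219\right) + 2791 = 1438 + 2791 = 4229$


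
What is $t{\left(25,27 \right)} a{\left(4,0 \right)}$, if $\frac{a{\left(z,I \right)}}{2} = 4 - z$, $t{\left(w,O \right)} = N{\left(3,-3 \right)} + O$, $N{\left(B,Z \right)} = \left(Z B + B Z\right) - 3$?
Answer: $0$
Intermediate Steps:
$N{\left(B,Z \right)} = -3 + 2 B Z$ ($N{\left(B,Z \right)} = \left(B Z + B Z\right) - 3 = 2 B Z - 3 = -3 + 2 B Z$)
$t{\left(w,O \right)} = -21 + O$ ($t{\left(w,O \right)} = \left(-3 + 2 \cdot 3 \left(-3\right)\right) + O = \left(-3 - 18\right) + O = -21 + O$)
$a{\left(z,I \right)} = 8 - 2 z$ ($a{\left(z,I \right)} = 2 \left(4 - z\right) = 8 - 2 z$)
$t{\left(25,27 \right)} a{\left(4,0 \right)} = \left(-21 + 27\right) \left(8 - 8\right) = 6 \left(8 - 8\right) = 6 \cdot 0 = 0$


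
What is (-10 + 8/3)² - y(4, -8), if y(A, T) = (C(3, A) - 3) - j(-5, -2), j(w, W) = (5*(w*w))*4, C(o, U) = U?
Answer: 4975/9 ≈ 552.78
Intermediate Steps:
j(w, W) = 20*w² (j(w, W) = (5*w²)*4 = 20*w²)
y(A, T) = -503 + A (y(A, T) = (A - 3) - 20*(-5)² = (-3 + A) - 20*25 = (-3 + A) - 1*500 = (-3 + A) - 500 = -503 + A)
(-10 + 8/3)² - y(4, -8) = (-10 + 8/3)² - (-503 + 4) = (-10 + 8*(⅓))² - 1*(-499) = (-10 + 8/3)² + 499 = (-22/3)² + 499 = 484/9 + 499 = 4975/9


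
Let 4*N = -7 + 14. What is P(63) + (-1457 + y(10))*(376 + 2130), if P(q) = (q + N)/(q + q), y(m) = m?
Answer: -261085067/72 ≈ -3.6262e+6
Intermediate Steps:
N = 7/4 (N = (-7 + 14)/4 = (¼)*7 = 7/4 ≈ 1.7500)
P(q) = (7/4 + q)/(2*q) (P(q) = (q + 7/4)/(q + q) = (7/4 + q)/((2*q)) = (7/4 + q)*(1/(2*q)) = (7/4 + q)/(2*q))
P(63) + (-1457 + y(10))*(376 + 2130) = (⅛)*(7 + 4*63)/63 + (-1457 + 10)*(376 + 2130) = (⅛)*(1/63)*(7 + 252) - 1447*2506 = (⅛)*(1/63)*259 - 3626182 = 37/72 - 3626182 = -261085067/72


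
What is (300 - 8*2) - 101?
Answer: 183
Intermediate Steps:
(300 - 8*2) - 101 = (300 - 16) - 101 = 284 - 101 = 183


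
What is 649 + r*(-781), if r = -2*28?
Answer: 44385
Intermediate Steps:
r = -56
649 + r*(-781) = 649 - 56*(-781) = 649 + 43736 = 44385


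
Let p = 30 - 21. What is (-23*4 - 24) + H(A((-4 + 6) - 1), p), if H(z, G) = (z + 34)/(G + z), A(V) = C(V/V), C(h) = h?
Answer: -225/2 ≈ -112.50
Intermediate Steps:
p = 9
A(V) = 1 (A(V) = V/V = 1)
H(z, G) = (34 + z)/(G + z)
(-23*4 - 24) + H(A((-4 + 6) - 1), p) = (-23*4 - 24) + (34 + 1)/(9 + 1) = (-92 - 24) + 35/10 = -116 + (⅒)*35 = -116 + 7/2 = -225/2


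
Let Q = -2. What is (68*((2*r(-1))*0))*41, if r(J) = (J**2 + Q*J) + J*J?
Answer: 0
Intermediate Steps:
r(J) = -2*J + 2*J**2 (r(J) = (J**2 - 2*J) + J*J = (J**2 - 2*J) + J**2 = -2*J + 2*J**2)
(68*((2*r(-1))*0))*41 = (68*((2*(2*(-1)*(-1 - 1)))*0))*41 = (68*((2*(2*(-1)*(-2)))*0))*41 = (68*((2*4)*0))*41 = (68*(8*0))*41 = (68*0)*41 = 0*41 = 0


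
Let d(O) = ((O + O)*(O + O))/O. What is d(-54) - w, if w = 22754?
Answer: -22970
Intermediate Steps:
d(O) = 4*O (d(O) = ((2*O)*(2*O))/O = (4*O²)/O = 4*O)
d(-54) - w = 4*(-54) - 1*22754 = -216 - 22754 = -22970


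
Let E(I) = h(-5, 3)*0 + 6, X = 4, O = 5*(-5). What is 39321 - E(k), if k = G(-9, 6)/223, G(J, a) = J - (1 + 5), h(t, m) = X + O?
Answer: 39315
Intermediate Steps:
O = -25
h(t, m) = -21 (h(t, m) = 4 - 25 = -21)
G(J, a) = -6 + J (G(J, a) = J - 1*6 = J - 6 = -6 + J)
k = -15/223 (k = (-6 - 9)/223 = -15*1/223 = -15/223 ≈ -0.067265)
E(I) = 6 (E(I) = -21*0 + 6 = 0 + 6 = 6)
39321 - E(k) = 39321 - 1*6 = 39321 - 6 = 39315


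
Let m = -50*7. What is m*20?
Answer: -7000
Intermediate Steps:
m = -350
m*20 = -350*20 = -7000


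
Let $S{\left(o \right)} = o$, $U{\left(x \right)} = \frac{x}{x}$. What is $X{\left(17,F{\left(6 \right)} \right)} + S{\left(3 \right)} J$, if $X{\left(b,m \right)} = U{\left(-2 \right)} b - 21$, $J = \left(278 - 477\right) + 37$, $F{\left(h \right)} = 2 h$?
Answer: $-490$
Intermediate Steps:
$U{\left(x \right)} = 1$
$J = -162$ ($J = -199 + 37 = -162$)
$X{\left(b,m \right)} = -21 + b$ ($X{\left(b,m \right)} = 1 b - 21 = b - 21 = -21 + b$)
$X{\left(17,F{\left(6 \right)} \right)} + S{\left(3 \right)} J = \left(-21 + 17\right) + 3 \left(-162\right) = -4 - 486 = -490$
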